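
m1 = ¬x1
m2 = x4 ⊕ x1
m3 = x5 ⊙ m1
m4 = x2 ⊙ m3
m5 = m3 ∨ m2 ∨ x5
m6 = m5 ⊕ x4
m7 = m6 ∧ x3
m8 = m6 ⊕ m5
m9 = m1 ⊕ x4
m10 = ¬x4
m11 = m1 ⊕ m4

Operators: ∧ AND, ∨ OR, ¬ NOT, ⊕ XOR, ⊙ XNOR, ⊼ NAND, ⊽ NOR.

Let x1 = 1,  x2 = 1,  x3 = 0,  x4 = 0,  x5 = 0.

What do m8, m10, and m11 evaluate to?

m1 = NOT x1 = NOT 1 = 0
m2 = x4 XOR x1 = 0 XOR 1 = 1
m3 = x5 XNOR m1 = 0 XNOR 0 = 1
m4 = x2 XNOR m3 = 1 XNOR 1 = 1
m5 = m3 OR m2 OR x5 = 1 OR 1 OR 0 = 1
m6 = m5 XOR x4 = 1 XOR 0 = 1
m8 = m6 XOR m5 = 1 XOR 1 = 0
m10 = NOT x4 = NOT 0 = 1
m11 = m1 XOR m4 = 0 XOR 1 = 1

m8 = 0; m10 = 1; m11 = 1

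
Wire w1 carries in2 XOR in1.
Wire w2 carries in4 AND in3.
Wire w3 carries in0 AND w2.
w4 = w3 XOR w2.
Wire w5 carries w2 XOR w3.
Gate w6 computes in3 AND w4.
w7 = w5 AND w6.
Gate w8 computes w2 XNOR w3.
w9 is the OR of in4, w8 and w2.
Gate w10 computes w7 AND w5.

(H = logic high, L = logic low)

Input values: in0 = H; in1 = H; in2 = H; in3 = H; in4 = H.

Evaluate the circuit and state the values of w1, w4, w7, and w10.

w1 = L; w4 = L; w7 = L; w10 = L

w1 = in2 XOR in1 = H XOR H = L
w2 = in4 AND in3 = H AND H = H
w3 = in0 AND w2 = H AND H = H
w4 = w3 XOR w2 = H XOR H = L
w5 = w2 XOR w3 = H XOR H = L
w6 = in3 AND w4 = H AND L = L
w7 = w5 AND w6 = L AND L = L
w10 = w7 AND w5 = L AND L = L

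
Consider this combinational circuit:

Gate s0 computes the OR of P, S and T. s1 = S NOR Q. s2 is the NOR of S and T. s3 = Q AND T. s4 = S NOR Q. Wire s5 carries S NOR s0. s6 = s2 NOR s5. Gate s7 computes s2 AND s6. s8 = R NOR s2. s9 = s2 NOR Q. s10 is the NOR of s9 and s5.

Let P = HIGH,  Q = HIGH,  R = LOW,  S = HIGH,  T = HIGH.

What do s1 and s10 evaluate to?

s0 = P OR S OR T = HIGH OR HIGH OR HIGH = HIGH
s1 = S NOR Q = HIGH NOR HIGH = LOW
s2 = S NOR T = HIGH NOR HIGH = LOW
s5 = S NOR s0 = HIGH NOR HIGH = LOW
s9 = s2 NOR Q = LOW NOR HIGH = LOW
s10 = s9 NOR s5 = LOW NOR LOW = HIGH

s1 = LOW, s10 = HIGH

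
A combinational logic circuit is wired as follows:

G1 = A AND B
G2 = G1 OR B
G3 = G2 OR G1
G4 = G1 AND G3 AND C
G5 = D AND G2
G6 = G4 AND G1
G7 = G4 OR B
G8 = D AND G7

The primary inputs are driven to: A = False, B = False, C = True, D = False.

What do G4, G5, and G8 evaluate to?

G1 = A AND B = False AND False = False
G2 = G1 OR B = False OR False = False
G3 = G2 OR G1 = False OR False = False
G4 = G1 AND G3 AND C = False AND False AND True = False
G5 = D AND G2 = False AND False = False
G7 = G4 OR B = False OR False = False
G8 = D AND G7 = False AND False = False

G4 = False  G5 = False  G8 = False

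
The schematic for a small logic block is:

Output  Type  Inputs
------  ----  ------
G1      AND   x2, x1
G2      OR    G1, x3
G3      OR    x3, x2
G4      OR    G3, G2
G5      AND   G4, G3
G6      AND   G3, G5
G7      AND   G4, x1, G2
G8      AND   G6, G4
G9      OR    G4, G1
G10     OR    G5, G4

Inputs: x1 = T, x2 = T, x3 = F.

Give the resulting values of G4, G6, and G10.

G4 = T  G6 = T  G10 = T

G1 = x2 AND x1 = T AND T = T
G2 = G1 OR x3 = T OR F = T
G3 = x3 OR x2 = F OR T = T
G4 = G3 OR G2 = T OR T = T
G5 = G4 AND G3 = T AND T = T
G6 = G3 AND G5 = T AND T = T
G10 = G5 OR G4 = T OR T = T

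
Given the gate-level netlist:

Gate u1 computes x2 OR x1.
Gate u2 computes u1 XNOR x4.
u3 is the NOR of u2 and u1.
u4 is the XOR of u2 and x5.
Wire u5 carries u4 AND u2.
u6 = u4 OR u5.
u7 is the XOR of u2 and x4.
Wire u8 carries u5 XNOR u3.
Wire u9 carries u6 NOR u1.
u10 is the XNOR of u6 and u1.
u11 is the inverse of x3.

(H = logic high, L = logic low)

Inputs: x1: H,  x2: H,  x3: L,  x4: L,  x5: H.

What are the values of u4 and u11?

u4 = H  u11 = H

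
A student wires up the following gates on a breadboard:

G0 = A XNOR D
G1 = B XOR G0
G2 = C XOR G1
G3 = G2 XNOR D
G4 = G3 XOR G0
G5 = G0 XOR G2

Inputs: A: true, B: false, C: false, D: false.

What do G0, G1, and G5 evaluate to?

G0 = false, G1 = false, G5 = false

G0 = A XNOR D = true XNOR false = false
G1 = B XOR G0 = false XOR false = false
G2 = C XOR G1 = false XOR false = false
G5 = G0 XOR G2 = false XOR false = false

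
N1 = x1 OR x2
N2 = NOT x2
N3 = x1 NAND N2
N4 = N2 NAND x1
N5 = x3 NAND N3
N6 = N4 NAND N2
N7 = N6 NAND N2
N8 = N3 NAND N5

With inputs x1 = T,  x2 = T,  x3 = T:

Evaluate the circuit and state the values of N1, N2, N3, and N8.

N1 = T; N2 = F; N3 = T; N8 = T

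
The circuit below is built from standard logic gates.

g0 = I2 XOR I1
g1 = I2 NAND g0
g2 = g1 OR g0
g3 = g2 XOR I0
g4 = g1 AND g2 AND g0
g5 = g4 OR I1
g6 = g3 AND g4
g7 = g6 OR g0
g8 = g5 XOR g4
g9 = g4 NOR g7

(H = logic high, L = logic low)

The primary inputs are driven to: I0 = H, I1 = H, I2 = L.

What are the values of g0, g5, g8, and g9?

g0 = I2 XOR I1 = L XOR H = H
g1 = I2 NAND g0 = L NAND H = H
g2 = g1 OR g0 = H OR H = H
g3 = g2 XOR I0 = H XOR H = L
g4 = g1 AND g2 AND g0 = H AND H AND H = H
g5 = g4 OR I1 = H OR H = H
g6 = g3 AND g4 = L AND H = L
g7 = g6 OR g0 = L OR H = H
g8 = g5 XOR g4 = H XOR H = L
g9 = g4 NOR g7 = H NOR H = L

g0 = H, g5 = H, g8 = L, g9 = L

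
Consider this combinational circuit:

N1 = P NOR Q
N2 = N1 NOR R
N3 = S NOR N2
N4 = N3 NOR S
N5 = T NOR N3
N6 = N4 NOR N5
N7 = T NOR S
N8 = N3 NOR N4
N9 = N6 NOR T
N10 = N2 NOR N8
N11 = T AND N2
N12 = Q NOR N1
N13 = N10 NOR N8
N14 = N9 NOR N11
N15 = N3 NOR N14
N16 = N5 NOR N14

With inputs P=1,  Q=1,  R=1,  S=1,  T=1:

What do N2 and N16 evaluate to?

N2 = 0, N16 = 0

N1 = P NOR Q = 1 NOR 1 = 0
N2 = N1 NOR R = 0 NOR 1 = 0
N3 = S NOR N2 = 1 NOR 0 = 0
N4 = N3 NOR S = 0 NOR 1 = 0
N5 = T NOR N3 = 1 NOR 0 = 0
N6 = N4 NOR N5 = 0 NOR 0 = 1
N9 = N6 NOR T = 1 NOR 1 = 0
N11 = T AND N2 = 1 AND 0 = 0
N14 = N9 NOR N11 = 0 NOR 0 = 1
N16 = N5 NOR N14 = 0 NOR 1 = 0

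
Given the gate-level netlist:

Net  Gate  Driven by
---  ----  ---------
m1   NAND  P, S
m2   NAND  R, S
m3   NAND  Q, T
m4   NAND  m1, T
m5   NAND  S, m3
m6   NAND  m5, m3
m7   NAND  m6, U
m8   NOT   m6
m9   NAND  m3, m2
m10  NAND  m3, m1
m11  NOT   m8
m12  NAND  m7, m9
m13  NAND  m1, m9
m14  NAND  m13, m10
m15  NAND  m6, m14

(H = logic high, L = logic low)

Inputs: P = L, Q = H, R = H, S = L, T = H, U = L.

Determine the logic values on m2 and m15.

m2 = H  m15 = L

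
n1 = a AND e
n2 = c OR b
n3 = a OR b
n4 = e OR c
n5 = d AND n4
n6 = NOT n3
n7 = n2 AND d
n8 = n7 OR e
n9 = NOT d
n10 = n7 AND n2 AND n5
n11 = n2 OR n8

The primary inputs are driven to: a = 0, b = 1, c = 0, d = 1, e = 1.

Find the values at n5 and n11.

n5 = 1, n11 = 1

n2 = c OR b = 0 OR 1 = 1
n4 = e OR c = 1 OR 0 = 1
n5 = d AND n4 = 1 AND 1 = 1
n7 = n2 AND d = 1 AND 1 = 1
n8 = n7 OR e = 1 OR 1 = 1
n11 = n2 OR n8 = 1 OR 1 = 1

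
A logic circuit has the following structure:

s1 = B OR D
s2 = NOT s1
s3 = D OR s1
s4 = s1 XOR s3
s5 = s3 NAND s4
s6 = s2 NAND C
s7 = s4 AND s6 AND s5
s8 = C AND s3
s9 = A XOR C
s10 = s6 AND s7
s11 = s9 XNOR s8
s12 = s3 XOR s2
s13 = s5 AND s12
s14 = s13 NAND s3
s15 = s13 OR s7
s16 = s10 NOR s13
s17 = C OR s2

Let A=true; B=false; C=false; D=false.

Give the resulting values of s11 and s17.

s11 = false, s17 = true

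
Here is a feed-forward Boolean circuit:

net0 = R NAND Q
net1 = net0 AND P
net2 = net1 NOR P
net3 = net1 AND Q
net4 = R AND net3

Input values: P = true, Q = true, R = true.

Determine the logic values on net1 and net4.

net0 = R NAND Q = true NAND true = false
net1 = net0 AND P = false AND true = false
net3 = net1 AND Q = false AND true = false
net4 = R AND net3 = true AND false = false

net1 = false, net4 = false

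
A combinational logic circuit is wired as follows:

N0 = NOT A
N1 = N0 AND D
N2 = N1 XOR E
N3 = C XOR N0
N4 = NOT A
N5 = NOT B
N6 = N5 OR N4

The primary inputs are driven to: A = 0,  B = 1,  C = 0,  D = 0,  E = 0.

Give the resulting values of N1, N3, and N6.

N1 = 0  N3 = 1  N6 = 1

N0 = NOT A = NOT 0 = 1
N1 = N0 AND D = 1 AND 0 = 0
N3 = C XOR N0 = 0 XOR 1 = 1
N4 = NOT A = NOT 0 = 1
N5 = NOT B = NOT 1 = 0
N6 = N5 OR N4 = 0 OR 1 = 1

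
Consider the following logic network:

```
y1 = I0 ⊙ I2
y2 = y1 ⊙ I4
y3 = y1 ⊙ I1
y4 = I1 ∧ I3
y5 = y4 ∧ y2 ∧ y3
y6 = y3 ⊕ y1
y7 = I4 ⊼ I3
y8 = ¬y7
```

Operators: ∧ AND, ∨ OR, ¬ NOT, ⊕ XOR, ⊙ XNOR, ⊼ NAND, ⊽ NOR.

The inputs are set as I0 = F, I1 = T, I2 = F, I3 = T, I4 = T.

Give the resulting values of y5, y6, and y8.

y1 = I0 XNOR I2 = F XNOR F = T
y2 = y1 XNOR I4 = T XNOR T = T
y3 = y1 XNOR I1 = T XNOR T = T
y4 = I1 AND I3 = T AND T = T
y5 = y4 AND y2 AND y3 = T AND T AND T = T
y6 = y3 XOR y1 = T XOR T = F
y7 = I4 NAND I3 = T NAND T = F
y8 = NOT y7 = NOT F = T

y5 = T; y6 = F; y8 = T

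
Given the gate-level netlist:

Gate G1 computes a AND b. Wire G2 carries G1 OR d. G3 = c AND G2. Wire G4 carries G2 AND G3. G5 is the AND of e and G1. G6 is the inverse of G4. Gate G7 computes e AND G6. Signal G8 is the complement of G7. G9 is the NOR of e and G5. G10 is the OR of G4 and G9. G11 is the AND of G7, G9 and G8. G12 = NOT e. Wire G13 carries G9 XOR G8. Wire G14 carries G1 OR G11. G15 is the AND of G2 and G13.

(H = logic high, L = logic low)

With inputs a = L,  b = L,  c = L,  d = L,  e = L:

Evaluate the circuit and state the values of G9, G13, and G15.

G9 = H  G13 = L  G15 = L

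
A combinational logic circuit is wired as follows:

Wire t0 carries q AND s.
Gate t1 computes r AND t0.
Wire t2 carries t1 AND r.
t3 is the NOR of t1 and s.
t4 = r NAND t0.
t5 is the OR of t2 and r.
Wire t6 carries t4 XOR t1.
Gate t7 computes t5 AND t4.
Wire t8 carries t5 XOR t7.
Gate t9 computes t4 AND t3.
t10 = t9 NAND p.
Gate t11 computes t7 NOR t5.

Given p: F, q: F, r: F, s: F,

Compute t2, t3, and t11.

t2 = F  t3 = T  t11 = T

t0 = q AND s = F AND F = F
t1 = r AND t0 = F AND F = F
t2 = t1 AND r = F AND F = F
t3 = t1 NOR s = F NOR F = T
t4 = r NAND t0 = F NAND F = T
t5 = t2 OR r = F OR F = F
t7 = t5 AND t4 = F AND T = F
t11 = t7 NOR t5 = F NOR F = T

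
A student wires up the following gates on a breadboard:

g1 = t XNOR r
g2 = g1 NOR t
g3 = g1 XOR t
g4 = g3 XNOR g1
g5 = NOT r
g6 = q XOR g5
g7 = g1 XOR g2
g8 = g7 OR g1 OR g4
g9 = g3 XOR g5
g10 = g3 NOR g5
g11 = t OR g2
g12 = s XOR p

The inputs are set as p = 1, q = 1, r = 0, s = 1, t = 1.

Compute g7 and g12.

g7 = 0; g12 = 0

g1 = t XNOR r = 1 XNOR 0 = 0
g2 = g1 NOR t = 0 NOR 1 = 0
g7 = g1 XOR g2 = 0 XOR 0 = 0
g12 = s XOR p = 1 XOR 1 = 0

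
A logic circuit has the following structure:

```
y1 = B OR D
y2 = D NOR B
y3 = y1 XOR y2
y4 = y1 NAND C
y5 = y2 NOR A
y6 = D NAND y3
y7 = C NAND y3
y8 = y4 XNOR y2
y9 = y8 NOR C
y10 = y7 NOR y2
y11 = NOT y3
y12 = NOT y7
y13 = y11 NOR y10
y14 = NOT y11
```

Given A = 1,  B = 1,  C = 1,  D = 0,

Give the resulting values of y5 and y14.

y1 = B OR D = 1 OR 0 = 1
y2 = D NOR B = 0 NOR 1 = 0
y3 = y1 XOR y2 = 1 XOR 0 = 1
y5 = y2 NOR A = 0 NOR 1 = 0
y11 = NOT y3 = NOT 1 = 0
y14 = NOT y11 = NOT 0 = 1

y5 = 0; y14 = 1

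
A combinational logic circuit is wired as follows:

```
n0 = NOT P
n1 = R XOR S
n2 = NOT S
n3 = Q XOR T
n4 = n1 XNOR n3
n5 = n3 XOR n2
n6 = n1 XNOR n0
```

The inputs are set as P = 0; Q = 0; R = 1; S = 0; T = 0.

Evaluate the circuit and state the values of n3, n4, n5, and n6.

n3 = 0, n4 = 0, n5 = 1, n6 = 1

n0 = NOT P = NOT 0 = 1
n1 = R XOR S = 1 XOR 0 = 1
n2 = NOT S = NOT 0 = 1
n3 = Q XOR T = 0 XOR 0 = 0
n4 = n1 XNOR n3 = 1 XNOR 0 = 0
n5 = n3 XOR n2 = 0 XOR 1 = 1
n6 = n1 XNOR n0 = 1 XNOR 1 = 1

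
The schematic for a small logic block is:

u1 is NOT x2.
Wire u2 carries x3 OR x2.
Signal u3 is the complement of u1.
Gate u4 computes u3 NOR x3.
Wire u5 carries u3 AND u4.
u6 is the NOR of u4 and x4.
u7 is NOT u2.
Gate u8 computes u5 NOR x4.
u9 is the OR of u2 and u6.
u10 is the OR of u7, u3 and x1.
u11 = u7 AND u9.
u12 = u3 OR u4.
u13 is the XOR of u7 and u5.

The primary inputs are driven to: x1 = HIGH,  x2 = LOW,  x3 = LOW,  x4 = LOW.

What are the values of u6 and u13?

u6 = LOW; u13 = HIGH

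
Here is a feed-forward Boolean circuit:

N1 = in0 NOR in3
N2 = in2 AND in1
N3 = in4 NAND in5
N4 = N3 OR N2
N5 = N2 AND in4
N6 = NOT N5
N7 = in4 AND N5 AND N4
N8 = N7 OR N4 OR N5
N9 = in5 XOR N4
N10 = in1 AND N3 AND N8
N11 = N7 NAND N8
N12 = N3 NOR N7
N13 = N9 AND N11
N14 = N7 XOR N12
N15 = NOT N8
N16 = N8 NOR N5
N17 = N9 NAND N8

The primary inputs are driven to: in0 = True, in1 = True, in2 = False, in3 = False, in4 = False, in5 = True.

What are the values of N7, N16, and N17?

N7 = False, N16 = False, N17 = True

N2 = in2 AND in1 = False AND True = False
N3 = in4 NAND in5 = False NAND True = True
N4 = N3 OR N2 = True OR False = True
N5 = N2 AND in4 = False AND False = False
N7 = in4 AND N5 AND N4 = False AND False AND True = False
N8 = N7 OR N4 OR N5 = False OR True OR False = True
N9 = in5 XOR N4 = True XOR True = False
N16 = N8 NOR N5 = True NOR False = False
N17 = N9 NAND N8 = False NAND True = True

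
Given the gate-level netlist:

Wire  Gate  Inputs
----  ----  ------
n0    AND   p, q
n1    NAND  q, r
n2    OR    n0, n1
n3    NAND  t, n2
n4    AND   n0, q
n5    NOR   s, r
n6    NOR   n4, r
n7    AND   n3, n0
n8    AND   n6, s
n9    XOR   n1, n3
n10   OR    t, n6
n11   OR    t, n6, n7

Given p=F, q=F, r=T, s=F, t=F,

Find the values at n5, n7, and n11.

n0 = p AND q = F AND F = F
n1 = q NAND r = F NAND T = T
n2 = n0 OR n1 = F OR T = T
n3 = t NAND n2 = F NAND T = T
n4 = n0 AND q = F AND F = F
n5 = s NOR r = F NOR T = F
n6 = n4 NOR r = F NOR T = F
n7 = n3 AND n0 = T AND F = F
n11 = t OR n6 OR n7 = F OR F OR F = F

n5 = F; n7 = F; n11 = F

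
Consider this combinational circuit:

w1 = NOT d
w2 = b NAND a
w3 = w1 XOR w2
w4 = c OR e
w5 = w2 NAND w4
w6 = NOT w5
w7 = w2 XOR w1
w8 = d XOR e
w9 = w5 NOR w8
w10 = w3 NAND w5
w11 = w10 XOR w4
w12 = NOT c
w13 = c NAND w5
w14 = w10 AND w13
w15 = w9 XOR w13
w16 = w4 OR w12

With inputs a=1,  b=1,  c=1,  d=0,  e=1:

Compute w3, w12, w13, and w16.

w3 = 1, w12 = 0, w13 = 0, w16 = 1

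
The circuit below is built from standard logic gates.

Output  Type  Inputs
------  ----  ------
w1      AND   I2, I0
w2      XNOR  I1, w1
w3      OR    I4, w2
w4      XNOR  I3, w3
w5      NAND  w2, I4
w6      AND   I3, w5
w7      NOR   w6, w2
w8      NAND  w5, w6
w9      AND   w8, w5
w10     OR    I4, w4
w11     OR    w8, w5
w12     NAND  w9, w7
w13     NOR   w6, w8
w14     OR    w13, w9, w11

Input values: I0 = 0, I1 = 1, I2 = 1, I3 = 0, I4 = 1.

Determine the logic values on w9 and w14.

w9 = 1, w14 = 1

w1 = I2 AND I0 = 1 AND 0 = 0
w2 = I1 XNOR w1 = 1 XNOR 0 = 0
w5 = w2 NAND I4 = 0 NAND 1 = 1
w6 = I3 AND w5 = 0 AND 1 = 0
w8 = w5 NAND w6 = 1 NAND 0 = 1
w9 = w8 AND w5 = 1 AND 1 = 1
w11 = w8 OR w5 = 1 OR 1 = 1
w13 = w6 NOR w8 = 0 NOR 1 = 0
w14 = w13 OR w9 OR w11 = 0 OR 1 OR 1 = 1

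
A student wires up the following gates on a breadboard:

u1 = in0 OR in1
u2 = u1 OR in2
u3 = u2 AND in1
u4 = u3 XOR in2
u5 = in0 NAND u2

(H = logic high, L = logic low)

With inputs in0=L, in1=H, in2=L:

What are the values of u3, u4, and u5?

u3 = H  u4 = H  u5 = H

u1 = in0 OR in1 = L OR H = H
u2 = u1 OR in2 = H OR L = H
u3 = u2 AND in1 = H AND H = H
u4 = u3 XOR in2 = H XOR L = H
u5 = in0 NAND u2 = L NAND H = H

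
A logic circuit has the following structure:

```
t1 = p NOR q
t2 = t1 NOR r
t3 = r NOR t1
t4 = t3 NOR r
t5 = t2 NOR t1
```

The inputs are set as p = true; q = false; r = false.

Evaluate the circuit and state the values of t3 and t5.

t3 = true, t5 = false

t1 = p NOR q = true NOR false = false
t2 = t1 NOR r = false NOR false = true
t3 = r NOR t1 = false NOR false = true
t5 = t2 NOR t1 = true NOR false = false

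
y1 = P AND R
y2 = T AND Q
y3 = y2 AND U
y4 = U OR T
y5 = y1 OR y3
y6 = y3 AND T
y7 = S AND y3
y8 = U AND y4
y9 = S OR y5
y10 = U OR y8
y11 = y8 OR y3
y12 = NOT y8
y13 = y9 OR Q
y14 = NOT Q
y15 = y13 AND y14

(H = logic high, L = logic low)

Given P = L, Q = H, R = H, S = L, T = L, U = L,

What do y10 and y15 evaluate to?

y10 = L  y15 = L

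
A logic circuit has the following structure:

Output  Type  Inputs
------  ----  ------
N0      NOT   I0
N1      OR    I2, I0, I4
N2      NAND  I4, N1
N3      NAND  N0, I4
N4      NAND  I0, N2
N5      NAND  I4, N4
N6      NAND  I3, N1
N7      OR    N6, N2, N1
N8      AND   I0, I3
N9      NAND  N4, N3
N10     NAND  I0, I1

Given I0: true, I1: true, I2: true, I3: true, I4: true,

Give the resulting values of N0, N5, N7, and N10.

N0 = NOT I0 = NOT true = false
N1 = I2 OR I0 OR I4 = true OR true OR true = true
N2 = I4 NAND N1 = true NAND true = false
N4 = I0 NAND N2 = true NAND false = true
N5 = I4 NAND N4 = true NAND true = false
N6 = I3 NAND N1 = true NAND true = false
N7 = N6 OR N2 OR N1 = false OR false OR true = true
N10 = I0 NAND I1 = true NAND true = false

N0 = false, N5 = false, N7 = true, N10 = false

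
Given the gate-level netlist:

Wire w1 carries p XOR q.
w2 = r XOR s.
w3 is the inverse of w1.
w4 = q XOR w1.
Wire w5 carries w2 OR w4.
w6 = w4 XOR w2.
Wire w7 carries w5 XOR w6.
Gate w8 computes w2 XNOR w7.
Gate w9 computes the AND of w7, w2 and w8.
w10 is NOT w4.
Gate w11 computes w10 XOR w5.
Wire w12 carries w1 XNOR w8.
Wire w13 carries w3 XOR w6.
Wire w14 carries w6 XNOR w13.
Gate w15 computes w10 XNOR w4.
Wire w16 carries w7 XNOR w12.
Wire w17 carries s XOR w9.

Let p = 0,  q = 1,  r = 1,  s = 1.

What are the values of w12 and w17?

w12 = 1  w17 = 1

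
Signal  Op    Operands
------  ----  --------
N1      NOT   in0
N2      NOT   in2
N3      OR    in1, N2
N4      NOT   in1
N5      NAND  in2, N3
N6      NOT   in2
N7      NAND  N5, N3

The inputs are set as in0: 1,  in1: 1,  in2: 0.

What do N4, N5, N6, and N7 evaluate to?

N4 = 0, N5 = 1, N6 = 1, N7 = 0

N2 = NOT in2 = NOT 0 = 1
N3 = in1 OR N2 = 1 OR 1 = 1
N4 = NOT in1 = NOT 1 = 0
N5 = in2 NAND N3 = 0 NAND 1 = 1
N6 = NOT in2 = NOT 0 = 1
N7 = N5 NAND N3 = 1 NAND 1 = 0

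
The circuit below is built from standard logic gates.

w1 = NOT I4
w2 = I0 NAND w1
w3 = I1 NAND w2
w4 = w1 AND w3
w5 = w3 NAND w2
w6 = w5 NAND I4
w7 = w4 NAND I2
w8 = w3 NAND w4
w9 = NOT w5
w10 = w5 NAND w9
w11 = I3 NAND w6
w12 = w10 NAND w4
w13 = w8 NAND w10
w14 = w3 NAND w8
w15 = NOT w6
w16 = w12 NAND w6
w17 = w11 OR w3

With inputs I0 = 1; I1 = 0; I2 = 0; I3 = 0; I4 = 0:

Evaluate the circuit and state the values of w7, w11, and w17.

w7 = 1, w11 = 1, w17 = 1

w1 = NOT I4 = NOT 0 = 1
w2 = I0 NAND w1 = 1 NAND 1 = 0
w3 = I1 NAND w2 = 0 NAND 0 = 1
w4 = w1 AND w3 = 1 AND 1 = 1
w5 = w3 NAND w2 = 1 NAND 0 = 1
w6 = w5 NAND I4 = 1 NAND 0 = 1
w7 = w4 NAND I2 = 1 NAND 0 = 1
w11 = I3 NAND w6 = 0 NAND 1 = 1
w17 = w11 OR w3 = 1 OR 1 = 1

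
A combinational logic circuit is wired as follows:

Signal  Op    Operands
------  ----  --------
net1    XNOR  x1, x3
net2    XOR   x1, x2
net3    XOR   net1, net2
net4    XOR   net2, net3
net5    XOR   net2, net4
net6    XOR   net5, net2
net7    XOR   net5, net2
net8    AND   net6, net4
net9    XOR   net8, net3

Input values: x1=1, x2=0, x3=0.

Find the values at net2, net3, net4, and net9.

net1 = x1 XNOR x3 = 1 XNOR 0 = 0
net2 = x1 XOR x2 = 1 XOR 0 = 1
net3 = net1 XOR net2 = 0 XOR 1 = 1
net4 = net2 XOR net3 = 1 XOR 1 = 0
net5 = net2 XOR net4 = 1 XOR 0 = 1
net6 = net5 XOR net2 = 1 XOR 1 = 0
net8 = net6 AND net4 = 0 AND 0 = 0
net9 = net8 XOR net3 = 0 XOR 1 = 1

net2 = 1  net3 = 1  net4 = 0  net9 = 1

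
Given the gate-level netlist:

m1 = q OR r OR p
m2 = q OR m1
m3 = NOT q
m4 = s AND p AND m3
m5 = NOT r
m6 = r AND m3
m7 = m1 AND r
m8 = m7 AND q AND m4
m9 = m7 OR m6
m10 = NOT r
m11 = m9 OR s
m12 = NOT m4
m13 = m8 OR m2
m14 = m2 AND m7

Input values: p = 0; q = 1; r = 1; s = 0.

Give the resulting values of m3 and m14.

m3 = 0, m14 = 1

m1 = q OR r OR p = 1 OR 1 OR 0 = 1
m2 = q OR m1 = 1 OR 1 = 1
m3 = NOT q = NOT 1 = 0
m7 = m1 AND r = 1 AND 1 = 1
m14 = m2 AND m7 = 1 AND 1 = 1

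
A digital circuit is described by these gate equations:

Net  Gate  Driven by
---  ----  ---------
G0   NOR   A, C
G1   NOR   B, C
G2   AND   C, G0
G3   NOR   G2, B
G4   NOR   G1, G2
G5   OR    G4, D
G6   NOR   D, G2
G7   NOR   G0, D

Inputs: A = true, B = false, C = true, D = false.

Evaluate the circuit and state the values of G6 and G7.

G6 = true, G7 = true

G0 = A NOR C = true NOR true = false
G2 = C AND G0 = true AND false = false
G6 = D NOR G2 = false NOR false = true
G7 = G0 NOR D = false NOR false = true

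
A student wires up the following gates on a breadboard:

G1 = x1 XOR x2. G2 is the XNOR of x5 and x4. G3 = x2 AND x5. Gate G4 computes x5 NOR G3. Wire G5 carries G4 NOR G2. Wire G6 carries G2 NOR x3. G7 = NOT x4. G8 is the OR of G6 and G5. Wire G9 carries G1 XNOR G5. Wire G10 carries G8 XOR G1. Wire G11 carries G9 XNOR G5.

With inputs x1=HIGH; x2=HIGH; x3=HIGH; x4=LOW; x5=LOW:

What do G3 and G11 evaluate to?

G3 = LOW  G11 = LOW

G1 = x1 XOR x2 = HIGH XOR HIGH = LOW
G2 = x5 XNOR x4 = LOW XNOR LOW = HIGH
G3 = x2 AND x5 = HIGH AND LOW = LOW
G4 = x5 NOR G3 = LOW NOR LOW = HIGH
G5 = G4 NOR G2 = HIGH NOR HIGH = LOW
G9 = G1 XNOR G5 = LOW XNOR LOW = HIGH
G11 = G9 XNOR G5 = HIGH XNOR LOW = LOW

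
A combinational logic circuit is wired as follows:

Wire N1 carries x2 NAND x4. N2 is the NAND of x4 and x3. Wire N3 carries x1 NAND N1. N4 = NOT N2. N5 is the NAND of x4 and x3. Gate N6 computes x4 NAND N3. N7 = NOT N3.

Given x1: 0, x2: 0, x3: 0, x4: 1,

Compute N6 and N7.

N1 = x2 NAND x4 = 0 NAND 1 = 1
N3 = x1 NAND N1 = 0 NAND 1 = 1
N6 = x4 NAND N3 = 1 NAND 1 = 0
N7 = NOT N3 = NOT 1 = 0

N6 = 0, N7 = 0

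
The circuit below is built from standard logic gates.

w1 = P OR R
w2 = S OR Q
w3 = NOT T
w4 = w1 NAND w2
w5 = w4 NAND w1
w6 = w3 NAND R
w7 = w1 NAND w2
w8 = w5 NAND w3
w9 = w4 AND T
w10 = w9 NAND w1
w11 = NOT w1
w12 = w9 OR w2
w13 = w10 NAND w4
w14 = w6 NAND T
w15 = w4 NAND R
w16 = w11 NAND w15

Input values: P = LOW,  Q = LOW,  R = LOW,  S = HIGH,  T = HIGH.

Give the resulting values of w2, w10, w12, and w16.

w1 = P OR R = LOW OR LOW = LOW
w2 = S OR Q = HIGH OR LOW = HIGH
w4 = w1 NAND w2 = LOW NAND HIGH = HIGH
w9 = w4 AND T = HIGH AND HIGH = HIGH
w10 = w9 NAND w1 = HIGH NAND LOW = HIGH
w11 = NOT w1 = NOT LOW = HIGH
w12 = w9 OR w2 = HIGH OR HIGH = HIGH
w15 = w4 NAND R = HIGH NAND LOW = HIGH
w16 = w11 NAND w15 = HIGH NAND HIGH = LOW

w2 = HIGH  w10 = HIGH  w12 = HIGH  w16 = LOW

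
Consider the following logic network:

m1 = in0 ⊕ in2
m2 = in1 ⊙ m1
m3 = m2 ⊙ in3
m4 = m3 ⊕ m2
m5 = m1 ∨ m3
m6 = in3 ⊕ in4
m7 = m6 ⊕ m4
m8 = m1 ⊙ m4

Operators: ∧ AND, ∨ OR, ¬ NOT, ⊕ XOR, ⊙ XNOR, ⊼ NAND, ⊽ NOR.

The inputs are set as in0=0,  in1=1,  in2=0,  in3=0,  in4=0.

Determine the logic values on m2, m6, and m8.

m2 = 0  m6 = 0  m8 = 0

m1 = in0 XOR in2 = 0 XOR 0 = 0
m2 = in1 XNOR m1 = 1 XNOR 0 = 0
m3 = m2 XNOR in3 = 0 XNOR 0 = 1
m4 = m3 XOR m2 = 1 XOR 0 = 1
m6 = in3 XOR in4 = 0 XOR 0 = 0
m8 = m1 XNOR m4 = 0 XNOR 1 = 0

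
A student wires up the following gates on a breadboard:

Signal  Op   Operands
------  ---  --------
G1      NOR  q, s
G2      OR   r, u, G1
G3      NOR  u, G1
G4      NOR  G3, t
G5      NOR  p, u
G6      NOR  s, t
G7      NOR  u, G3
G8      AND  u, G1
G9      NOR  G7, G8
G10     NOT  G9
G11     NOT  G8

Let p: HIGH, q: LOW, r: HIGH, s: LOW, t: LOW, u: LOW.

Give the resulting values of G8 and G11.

G1 = q NOR s = LOW NOR LOW = HIGH
G8 = u AND G1 = LOW AND HIGH = LOW
G11 = NOT G8 = NOT LOW = HIGH

G8 = LOW  G11 = HIGH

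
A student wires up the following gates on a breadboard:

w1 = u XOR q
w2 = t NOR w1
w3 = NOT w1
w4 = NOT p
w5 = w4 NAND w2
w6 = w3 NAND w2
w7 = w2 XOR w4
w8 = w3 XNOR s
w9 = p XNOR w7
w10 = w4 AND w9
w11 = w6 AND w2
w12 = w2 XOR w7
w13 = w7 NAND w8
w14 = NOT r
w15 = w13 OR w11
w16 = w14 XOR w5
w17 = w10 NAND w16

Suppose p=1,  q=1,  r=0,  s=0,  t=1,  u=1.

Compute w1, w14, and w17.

w1 = 0, w14 = 1, w17 = 1

w1 = u XOR q = 1 XOR 1 = 0
w2 = t NOR w1 = 1 NOR 0 = 0
w4 = NOT p = NOT 1 = 0
w5 = w4 NAND w2 = 0 NAND 0 = 1
w7 = w2 XOR w4 = 0 XOR 0 = 0
w9 = p XNOR w7 = 1 XNOR 0 = 0
w10 = w4 AND w9 = 0 AND 0 = 0
w14 = NOT r = NOT 0 = 1
w16 = w14 XOR w5 = 1 XOR 1 = 0
w17 = w10 NAND w16 = 0 NAND 0 = 1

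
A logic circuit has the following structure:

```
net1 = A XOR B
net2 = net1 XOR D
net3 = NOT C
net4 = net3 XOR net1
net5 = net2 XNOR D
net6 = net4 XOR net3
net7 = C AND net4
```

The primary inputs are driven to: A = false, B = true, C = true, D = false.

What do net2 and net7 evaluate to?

net1 = A XOR B = false XOR true = true
net2 = net1 XOR D = true XOR false = true
net3 = NOT C = NOT true = false
net4 = net3 XOR net1 = false XOR true = true
net7 = C AND net4 = true AND true = true

net2 = true  net7 = true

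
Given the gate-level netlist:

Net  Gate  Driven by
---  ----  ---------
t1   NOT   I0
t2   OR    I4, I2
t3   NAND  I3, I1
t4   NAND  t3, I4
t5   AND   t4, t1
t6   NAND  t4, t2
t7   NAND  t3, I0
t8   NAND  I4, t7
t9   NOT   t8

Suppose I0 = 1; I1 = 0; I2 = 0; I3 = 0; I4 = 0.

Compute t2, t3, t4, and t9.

t2 = I4 OR I2 = 0 OR 0 = 0
t3 = I3 NAND I1 = 0 NAND 0 = 1
t4 = t3 NAND I4 = 1 NAND 0 = 1
t7 = t3 NAND I0 = 1 NAND 1 = 0
t8 = I4 NAND t7 = 0 NAND 0 = 1
t9 = NOT t8 = NOT 1 = 0

t2 = 0; t3 = 1; t4 = 1; t9 = 0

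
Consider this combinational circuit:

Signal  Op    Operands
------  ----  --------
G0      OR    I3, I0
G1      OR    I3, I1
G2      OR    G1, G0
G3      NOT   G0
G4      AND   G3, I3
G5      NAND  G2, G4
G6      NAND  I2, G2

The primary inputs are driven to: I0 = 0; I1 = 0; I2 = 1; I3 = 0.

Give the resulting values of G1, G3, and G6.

G1 = 0, G3 = 1, G6 = 1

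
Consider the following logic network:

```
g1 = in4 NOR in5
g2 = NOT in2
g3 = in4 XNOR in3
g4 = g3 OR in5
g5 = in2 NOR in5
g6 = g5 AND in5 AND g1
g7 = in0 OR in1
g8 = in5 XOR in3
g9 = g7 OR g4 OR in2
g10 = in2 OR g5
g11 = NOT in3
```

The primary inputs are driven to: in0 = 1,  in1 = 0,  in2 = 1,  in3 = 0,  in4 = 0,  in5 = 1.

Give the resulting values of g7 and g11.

g7 = 1, g11 = 1

g7 = in0 OR in1 = 1 OR 0 = 1
g11 = NOT in3 = NOT 0 = 1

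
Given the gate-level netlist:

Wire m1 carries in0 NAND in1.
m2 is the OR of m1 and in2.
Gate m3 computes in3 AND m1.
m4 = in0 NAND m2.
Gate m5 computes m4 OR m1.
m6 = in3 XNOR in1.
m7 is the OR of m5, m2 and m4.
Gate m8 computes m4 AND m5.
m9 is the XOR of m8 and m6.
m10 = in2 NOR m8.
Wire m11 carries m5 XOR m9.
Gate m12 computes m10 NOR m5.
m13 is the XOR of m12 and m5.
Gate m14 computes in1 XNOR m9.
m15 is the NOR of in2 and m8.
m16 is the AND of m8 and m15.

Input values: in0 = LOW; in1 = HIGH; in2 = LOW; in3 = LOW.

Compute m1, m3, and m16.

m1 = in0 NAND in1 = LOW NAND HIGH = HIGH
m2 = m1 OR in2 = HIGH OR LOW = HIGH
m3 = in3 AND m1 = LOW AND HIGH = LOW
m4 = in0 NAND m2 = LOW NAND HIGH = HIGH
m5 = m4 OR m1 = HIGH OR HIGH = HIGH
m8 = m4 AND m5 = HIGH AND HIGH = HIGH
m15 = in2 NOR m8 = LOW NOR HIGH = LOW
m16 = m8 AND m15 = HIGH AND LOW = LOW

m1 = HIGH, m3 = LOW, m16 = LOW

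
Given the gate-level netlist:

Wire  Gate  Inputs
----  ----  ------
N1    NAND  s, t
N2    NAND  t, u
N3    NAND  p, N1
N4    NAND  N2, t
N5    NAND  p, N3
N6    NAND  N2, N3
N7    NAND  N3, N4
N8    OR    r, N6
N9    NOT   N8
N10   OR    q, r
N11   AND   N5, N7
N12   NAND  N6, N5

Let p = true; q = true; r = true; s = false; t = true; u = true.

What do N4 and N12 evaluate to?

N4 = true; N12 = false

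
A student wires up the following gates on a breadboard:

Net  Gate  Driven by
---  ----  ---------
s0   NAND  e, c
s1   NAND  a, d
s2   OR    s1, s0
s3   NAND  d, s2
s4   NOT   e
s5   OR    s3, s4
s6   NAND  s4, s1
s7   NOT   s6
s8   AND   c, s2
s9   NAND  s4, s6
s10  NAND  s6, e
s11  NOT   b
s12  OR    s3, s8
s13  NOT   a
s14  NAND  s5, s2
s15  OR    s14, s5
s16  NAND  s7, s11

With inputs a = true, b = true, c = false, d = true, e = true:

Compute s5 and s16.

s0 = e NAND c = true NAND false = true
s1 = a NAND d = true NAND true = false
s2 = s1 OR s0 = false OR true = true
s3 = d NAND s2 = true NAND true = false
s4 = NOT e = NOT true = false
s5 = s3 OR s4 = false OR false = false
s6 = s4 NAND s1 = false NAND false = true
s7 = NOT s6 = NOT true = false
s11 = NOT b = NOT true = false
s16 = s7 NAND s11 = false NAND false = true

s5 = false  s16 = true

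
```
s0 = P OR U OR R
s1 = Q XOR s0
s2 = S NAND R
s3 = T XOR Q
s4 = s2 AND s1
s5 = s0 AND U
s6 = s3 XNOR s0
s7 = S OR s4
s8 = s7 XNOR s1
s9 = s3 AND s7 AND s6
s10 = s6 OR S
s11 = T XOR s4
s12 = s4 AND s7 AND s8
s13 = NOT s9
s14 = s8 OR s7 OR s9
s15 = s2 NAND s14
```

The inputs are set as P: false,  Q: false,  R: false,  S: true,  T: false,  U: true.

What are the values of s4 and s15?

s0 = P OR U OR R = false OR true OR false = true
s1 = Q XOR s0 = false XOR true = true
s2 = S NAND R = true NAND false = true
s3 = T XOR Q = false XOR false = false
s4 = s2 AND s1 = true AND true = true
s6 = s3 XNOR s0 = false XNOR true = false
s7 = S OR s4 = true OR true = true
s8 = s7 XNOR s1 = true XNOR true = true
s9 = s3 AND s7 AND s6 = false AND true AND false = false
s14 = s8 OR s7 OR s9 = true OR true OR false = true
s15 = s2 NAND s14 = true NAND true = false

s4 = true; s15 = false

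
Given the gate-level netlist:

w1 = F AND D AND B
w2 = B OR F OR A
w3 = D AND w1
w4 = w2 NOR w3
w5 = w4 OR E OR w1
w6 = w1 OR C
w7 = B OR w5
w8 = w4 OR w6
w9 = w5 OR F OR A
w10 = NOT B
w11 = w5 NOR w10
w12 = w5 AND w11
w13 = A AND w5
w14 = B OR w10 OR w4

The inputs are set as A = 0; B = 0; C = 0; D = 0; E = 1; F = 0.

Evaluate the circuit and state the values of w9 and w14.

w9 = 1  w14 = 1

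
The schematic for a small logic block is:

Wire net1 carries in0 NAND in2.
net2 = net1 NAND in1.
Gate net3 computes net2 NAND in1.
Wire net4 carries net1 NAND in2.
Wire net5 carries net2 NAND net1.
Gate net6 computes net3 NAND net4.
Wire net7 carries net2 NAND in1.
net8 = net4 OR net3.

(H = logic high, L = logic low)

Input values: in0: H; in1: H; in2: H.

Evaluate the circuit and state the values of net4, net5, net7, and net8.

net1 = in0 NAND in2 = H NAND H = L
net2 = net1 NAND in1 = L NAND H = H
net3 = net2 NAND in1 = H NAND H = L
net4 = net1 NAND in2 = L NAND H = H
net5 = net2 NAND net1 = H NAND L = H
net7 = net2 NAND in1 = H NAND H = L
net8 = net4 OR net3 = H OR L = H

net4 = H  net5 = H  net7 = L  net8 = H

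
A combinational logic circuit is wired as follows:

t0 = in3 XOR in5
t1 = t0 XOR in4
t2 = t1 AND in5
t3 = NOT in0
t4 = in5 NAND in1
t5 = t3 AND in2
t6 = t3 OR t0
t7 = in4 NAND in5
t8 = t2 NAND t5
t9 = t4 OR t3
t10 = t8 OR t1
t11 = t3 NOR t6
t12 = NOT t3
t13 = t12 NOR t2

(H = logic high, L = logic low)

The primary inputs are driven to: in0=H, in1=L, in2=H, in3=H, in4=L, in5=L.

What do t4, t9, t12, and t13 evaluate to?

t4 = H, t9 = H, t12 = H, t13 = L

t0 = in3 XOR in5 = H XOR L = H
t1 = t0 XOR in4 = H XOR L = H
t2 = t1 AND in5 = H AND L = L
t3 = NOT in0 = NOT H = L
t4 = in5 NAND in1 = L NAND L = H
t9 = t4 OR t3 = H OR L = H
t12 = NOT t3 = NOT L = H
t13 = t12 NOR t2 = H NOR L = L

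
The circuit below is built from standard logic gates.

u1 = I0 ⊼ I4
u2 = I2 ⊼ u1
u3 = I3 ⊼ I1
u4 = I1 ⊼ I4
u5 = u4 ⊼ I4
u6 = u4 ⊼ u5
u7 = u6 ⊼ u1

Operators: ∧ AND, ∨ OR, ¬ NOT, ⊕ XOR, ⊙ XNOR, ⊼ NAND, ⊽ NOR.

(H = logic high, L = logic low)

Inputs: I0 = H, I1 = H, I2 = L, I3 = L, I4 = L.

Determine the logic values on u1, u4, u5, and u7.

u1 = H  u4 = H  u5 = H  u7 = H

u1 = I0 NAND I4 = H NAND L = H
u4 = I1 NAND I4 = H NAND L = H
u5 = u4 NAND I4 = H NAND L = H
u6 = u4 NAND u5 = H NAND H = L
u7 = u6 NAND u1 = L NAND H = H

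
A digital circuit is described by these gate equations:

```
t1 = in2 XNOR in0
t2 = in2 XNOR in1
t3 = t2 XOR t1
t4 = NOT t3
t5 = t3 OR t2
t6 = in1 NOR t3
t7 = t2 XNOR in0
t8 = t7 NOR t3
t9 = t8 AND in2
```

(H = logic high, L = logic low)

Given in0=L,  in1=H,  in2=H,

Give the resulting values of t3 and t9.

t3 = H, t9 = L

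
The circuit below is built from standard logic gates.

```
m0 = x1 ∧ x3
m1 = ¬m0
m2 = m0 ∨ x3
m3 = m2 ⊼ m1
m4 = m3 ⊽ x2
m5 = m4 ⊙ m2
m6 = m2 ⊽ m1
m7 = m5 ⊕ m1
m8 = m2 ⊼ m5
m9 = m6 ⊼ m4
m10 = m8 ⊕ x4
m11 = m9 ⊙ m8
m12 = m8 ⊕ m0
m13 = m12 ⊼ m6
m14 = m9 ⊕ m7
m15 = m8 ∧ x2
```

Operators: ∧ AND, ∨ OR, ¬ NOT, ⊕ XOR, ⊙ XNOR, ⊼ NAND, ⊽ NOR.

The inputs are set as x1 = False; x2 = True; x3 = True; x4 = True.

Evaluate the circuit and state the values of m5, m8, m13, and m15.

m5 = False, m8 = True, m13 = True, m15 = True

m0 = x1 AND x3 = False AND True = False
m1 = NOT m0 = NOT False = True
m2 = m0 OR x3 = False OR True = True
m3 = m2 NAND m1 = True NAND True = False
m4 = m3 NOR x2 = False NOR True = False
m5 = m4 XNOR m2 = False XNOR True = False
m6 = m2 NOR m1 = True NOR True = False
m8 = m2 NAND m5 = True NAND False = True
m12 = m8 XOR m0 = True XOR False = True
m13 = m12 NAND m6 = True NAND False = True
m15 = m8 AND x2 = True AND True = True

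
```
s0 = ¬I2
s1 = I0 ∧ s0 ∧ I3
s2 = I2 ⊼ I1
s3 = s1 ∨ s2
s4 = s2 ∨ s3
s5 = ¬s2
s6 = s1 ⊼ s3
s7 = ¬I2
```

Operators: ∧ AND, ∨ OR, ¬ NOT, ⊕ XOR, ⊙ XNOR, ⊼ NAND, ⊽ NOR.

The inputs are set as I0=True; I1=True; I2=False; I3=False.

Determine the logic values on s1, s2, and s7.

s1 = False, s2 = True, s7 = True

s0 = NOT I2 = NOT False = True
s1 = I0 AND s0 AND I3 = True AND True AND False = False
s2 = I2 NAND I1 = False NAND True = True
s7 = NOT I2 = NOT False = True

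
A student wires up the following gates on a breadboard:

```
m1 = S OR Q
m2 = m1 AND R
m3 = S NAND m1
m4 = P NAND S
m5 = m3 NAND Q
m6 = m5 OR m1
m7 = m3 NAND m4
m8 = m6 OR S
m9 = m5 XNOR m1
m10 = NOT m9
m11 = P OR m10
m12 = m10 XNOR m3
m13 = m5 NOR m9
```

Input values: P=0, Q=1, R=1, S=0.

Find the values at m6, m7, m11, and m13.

m1 = S OR Q = 0 OR 1 = 1
m3 = S NAND m1 = 0 NAND 1 = 1
m4 = P NAND S = 0 NAND 0 = 1
m5 = m3 NAND Q = 1 NAND 1 = 0
m6 = m5 OR m1 = 0 OR 1 = 1
m7 = m3 NAND m4 = 1 NAND 1 = 0
m9 = m5 XNOR m1 = 0 XNOR 1 = 0
m10 = NOT m9 = NOT 0 = 1
m11 = P OR m10 = 0 OR 1 = 1
m13 = m5 NOR m9 = 0 NOR 0 = 1

m6 = 1, m7 = 0, m11 = 1, m13 = 1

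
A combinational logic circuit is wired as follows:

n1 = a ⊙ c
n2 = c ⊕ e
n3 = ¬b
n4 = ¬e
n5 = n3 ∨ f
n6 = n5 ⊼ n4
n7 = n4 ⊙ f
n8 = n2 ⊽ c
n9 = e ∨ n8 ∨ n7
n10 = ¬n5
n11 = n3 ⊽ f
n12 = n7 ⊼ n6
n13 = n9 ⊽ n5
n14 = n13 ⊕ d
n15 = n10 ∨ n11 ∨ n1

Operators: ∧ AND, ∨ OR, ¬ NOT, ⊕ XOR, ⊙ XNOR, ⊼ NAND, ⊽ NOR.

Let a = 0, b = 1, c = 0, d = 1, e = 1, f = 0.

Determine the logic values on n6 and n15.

n6 = 1  n15 = 1

n1 = a XNOR c = 0 XNOR 0 = 1
n3 = NOT b = NOT 1 = 0
n4 = NOT e = NOT 1 = 0
n5 = n3 OR f = 0 OR 0 = 0
n6 = n5 NAND n4 = 0 NAND 0 = 1
n10 = NOT n5 = NOT 0 = 1
n11 = n3 NOR f = 0 NOR 0 = 1
n15 = n10 OR n11 OR n1 = 1 OR 1 OR 1 = 1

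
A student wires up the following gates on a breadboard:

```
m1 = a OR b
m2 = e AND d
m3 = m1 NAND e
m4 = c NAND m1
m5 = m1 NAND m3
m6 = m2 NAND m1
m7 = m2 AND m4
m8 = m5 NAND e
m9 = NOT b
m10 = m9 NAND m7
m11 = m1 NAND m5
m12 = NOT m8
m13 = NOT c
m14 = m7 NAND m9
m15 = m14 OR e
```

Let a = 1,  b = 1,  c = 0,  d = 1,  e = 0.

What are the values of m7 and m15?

m7 = 0  m15 = 1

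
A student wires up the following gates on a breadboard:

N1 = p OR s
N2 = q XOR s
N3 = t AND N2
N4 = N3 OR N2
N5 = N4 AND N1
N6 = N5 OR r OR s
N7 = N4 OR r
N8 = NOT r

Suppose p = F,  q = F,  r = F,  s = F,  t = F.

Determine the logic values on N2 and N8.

N2 = F, N8 = T

N2 = q XOR s = F XOR F = F
N8 = NOT r = NOT F = T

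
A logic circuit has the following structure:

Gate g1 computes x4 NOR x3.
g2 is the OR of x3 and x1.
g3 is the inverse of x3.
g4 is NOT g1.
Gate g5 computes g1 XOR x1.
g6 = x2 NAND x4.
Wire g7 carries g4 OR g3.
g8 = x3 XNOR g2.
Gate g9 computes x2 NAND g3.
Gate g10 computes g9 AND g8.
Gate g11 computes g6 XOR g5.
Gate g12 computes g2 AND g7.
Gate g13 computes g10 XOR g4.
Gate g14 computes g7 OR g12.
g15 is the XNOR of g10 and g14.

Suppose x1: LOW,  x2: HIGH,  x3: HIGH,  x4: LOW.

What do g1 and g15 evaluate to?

g1 = x4 NOR x3 = LOW NOR HIGH = LOW
g2 = x3 OR x1 = HIGH OR LOW = HIGH
g3 = NOT x3 = NOT HIGH = LOW
g4 = NOT g1 = NOT LOW = HIGH
g7 = g4 OR g3 = HIGH OR LOW = HIGH
g8 = x3 XNOR g2 = HIGH XNOR HIGH = HIGH
g9 = x2 NAND g3 = HIGH NAND LOW = HIGH
g10 = g9 AND g8 = HIGH AND HIGH = HIGH
g12 = g2 AND g7 = HIGH AND HIGH = HIGH
g14 = g7 OR g12 = HIGH OR HIGH = HIGH
g15 = g10 XNOR g14 = HIGH XNOR HIGH = HIGH

g1 = LOW, g15 = HIGH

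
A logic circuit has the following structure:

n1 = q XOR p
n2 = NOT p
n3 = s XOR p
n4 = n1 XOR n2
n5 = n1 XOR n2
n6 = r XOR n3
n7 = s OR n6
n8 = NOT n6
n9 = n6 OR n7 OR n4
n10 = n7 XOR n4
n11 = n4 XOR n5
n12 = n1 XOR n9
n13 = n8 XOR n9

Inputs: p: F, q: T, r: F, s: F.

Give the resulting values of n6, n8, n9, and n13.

n6 = F, n8 = T, n9 = F, n13 = T

n1 = q XOR p = T XOR F = T
n2 = NOT p = NOT F = T
n3 = s XOR p = F XOR F = F
n4 = n1 XOR n2 = T XOR T = F
n6 = r XOR n3 = F XOR F = F
n7 = s OR n6 = F OR F = F
n8 = NOT n6 = NOT F = T
n9 = n6 OR n7 OR n4 = F OR F OR F = F
n13 = n8 XOR n9 = T XOR F = T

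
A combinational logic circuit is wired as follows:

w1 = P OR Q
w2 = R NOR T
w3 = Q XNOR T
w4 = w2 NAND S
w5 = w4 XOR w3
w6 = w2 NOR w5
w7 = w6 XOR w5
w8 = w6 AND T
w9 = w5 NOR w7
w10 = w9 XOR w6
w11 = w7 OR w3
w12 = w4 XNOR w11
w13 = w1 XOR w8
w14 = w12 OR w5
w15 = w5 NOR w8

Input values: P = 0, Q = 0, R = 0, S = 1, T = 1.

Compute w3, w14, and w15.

w3 = 0, w14 = 1, w15 = 0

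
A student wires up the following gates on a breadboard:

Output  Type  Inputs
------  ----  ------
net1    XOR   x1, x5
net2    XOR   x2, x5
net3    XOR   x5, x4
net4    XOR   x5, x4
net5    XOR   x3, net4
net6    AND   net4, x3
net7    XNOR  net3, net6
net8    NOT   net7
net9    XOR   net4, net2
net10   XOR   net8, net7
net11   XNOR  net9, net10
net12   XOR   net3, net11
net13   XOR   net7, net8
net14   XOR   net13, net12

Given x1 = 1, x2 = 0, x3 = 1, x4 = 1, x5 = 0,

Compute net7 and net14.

net7 = 1, net14 = 1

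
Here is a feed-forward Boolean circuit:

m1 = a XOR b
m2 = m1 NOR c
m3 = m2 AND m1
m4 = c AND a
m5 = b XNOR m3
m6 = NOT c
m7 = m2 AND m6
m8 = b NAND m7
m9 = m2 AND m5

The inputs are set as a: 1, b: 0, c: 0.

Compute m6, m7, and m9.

m6 = 1; m7 = 0; m9 = 0

m1 = a XOR b = 1 XOR 0 = 1
m2 = m1 NOR c = 1 NOR 0 = 0
m3 = m2 AND m1 = 0 AND 1 = 0
m5 = b XNOR m3 = 0 XNOR 0 = 1
m6 = NOT c = NOT 0 = 1
m7 = m2 AND m6 = 0 AND 1 = 0
m9 = m2 AND m5 = 0 AND 1 = 0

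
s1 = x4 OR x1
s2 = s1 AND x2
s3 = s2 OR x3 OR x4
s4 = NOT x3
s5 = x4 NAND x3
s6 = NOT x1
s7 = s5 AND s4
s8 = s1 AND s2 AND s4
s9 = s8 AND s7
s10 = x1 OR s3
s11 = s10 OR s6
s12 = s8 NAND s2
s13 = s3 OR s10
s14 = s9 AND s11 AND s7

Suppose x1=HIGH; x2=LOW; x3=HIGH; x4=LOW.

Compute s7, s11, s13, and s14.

s7 = LOW  s11 = HIGH  s13 = HIGH  s14 = LOW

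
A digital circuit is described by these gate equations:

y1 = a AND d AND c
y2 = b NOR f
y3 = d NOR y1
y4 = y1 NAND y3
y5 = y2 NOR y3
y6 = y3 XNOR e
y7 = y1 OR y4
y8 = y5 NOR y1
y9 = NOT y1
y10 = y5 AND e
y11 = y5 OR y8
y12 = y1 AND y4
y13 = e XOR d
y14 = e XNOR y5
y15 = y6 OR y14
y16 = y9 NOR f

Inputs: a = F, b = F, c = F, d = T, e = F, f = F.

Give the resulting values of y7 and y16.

y1 = a AND d AND c = F AND T AND F = F
y3 = d NOR y1 = T NOR F = F
y4 = y1 NAND y3 = F NAND F = T
y7 = y1 OR y4 = F OR T = T
y9 = NOT y1 = NOT F = T
y16 = y9 NOR f = T NOR F = F

y7 = T  y16 = F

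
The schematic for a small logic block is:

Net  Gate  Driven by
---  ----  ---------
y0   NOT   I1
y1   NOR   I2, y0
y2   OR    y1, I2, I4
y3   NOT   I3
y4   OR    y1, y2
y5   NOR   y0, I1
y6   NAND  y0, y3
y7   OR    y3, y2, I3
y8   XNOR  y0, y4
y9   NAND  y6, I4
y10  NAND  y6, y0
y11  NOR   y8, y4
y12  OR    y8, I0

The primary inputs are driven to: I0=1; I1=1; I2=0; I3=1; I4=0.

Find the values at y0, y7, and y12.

y0 = NOT I1 = NOT 1 = 0
y1 = I2 NOR y0 = 0 NOR 0 = 1
y2 = y1 OR I2 OR I4 = 1 OR 0 OR 0 = 1
y3 = NOT I3 = NOT 1 = 0
y4 = y1 OR y2 = 1 OR 1 = 1
y7 = y3 OR y2 OR I3 = 0 OR 1 OR 1 = 1
y8 = y0 XNOR y4 = 0 XNOR 1 = 0
y12 = y8 OR I0 = 0 OR 1 = 1

y0 = 0, y7 = 1, y12 = 1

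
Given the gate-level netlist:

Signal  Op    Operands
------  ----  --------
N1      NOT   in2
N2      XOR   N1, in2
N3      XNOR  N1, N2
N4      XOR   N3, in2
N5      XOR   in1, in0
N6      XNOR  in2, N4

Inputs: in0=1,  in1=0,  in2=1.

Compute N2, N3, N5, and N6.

N2 = 1, N3 = 0, N5 = 1, N6 = 1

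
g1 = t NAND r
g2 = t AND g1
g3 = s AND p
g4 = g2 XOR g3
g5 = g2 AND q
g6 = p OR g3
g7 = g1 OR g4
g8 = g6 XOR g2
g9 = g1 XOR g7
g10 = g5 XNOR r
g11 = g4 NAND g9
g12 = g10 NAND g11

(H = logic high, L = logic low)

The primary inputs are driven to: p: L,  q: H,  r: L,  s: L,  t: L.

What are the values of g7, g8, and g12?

g1 = t NAND r = L NAND L = H
g2 = t AND g1 = L AND H = L
g3 = s AND p = L AND L = L
g4 = g2 XOR g3 = L XOR L = L
g5 = g2 AND q = L AND H = L
g6 = p OR g3 = L OR L = L
g7 = g1 OR g4 = H OR L = H
g8 = g6 XOR g2 = L XOR L = L
g9 = g1 XOR g7 = H XOR H = L
g10 = g5 XNOR r = L XNOR L = H
g11 = g4 NAND g9 = L NAND L = H
g12 = g10 NAND g11 = H NAND H = L

g7 = H  g8 = L  g12 = L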